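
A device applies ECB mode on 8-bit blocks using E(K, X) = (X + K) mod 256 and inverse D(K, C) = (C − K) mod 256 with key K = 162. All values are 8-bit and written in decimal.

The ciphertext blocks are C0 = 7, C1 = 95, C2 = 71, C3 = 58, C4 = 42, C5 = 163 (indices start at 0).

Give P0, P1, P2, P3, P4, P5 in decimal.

ECB decryption: P_i = D(K, C_i).
P0: D(K, 7) = 101.
P1: D(K, 95) = 189.
P2: D(K, 71) = 165.
P3: D(K, 58) = 152.
P4: D(K, 42) = 136.
P5: D(K, 163) = 1.

P0 = 101, P1 = 189, P2 = 165, P3 = 152, P4 = 136, P5 = 1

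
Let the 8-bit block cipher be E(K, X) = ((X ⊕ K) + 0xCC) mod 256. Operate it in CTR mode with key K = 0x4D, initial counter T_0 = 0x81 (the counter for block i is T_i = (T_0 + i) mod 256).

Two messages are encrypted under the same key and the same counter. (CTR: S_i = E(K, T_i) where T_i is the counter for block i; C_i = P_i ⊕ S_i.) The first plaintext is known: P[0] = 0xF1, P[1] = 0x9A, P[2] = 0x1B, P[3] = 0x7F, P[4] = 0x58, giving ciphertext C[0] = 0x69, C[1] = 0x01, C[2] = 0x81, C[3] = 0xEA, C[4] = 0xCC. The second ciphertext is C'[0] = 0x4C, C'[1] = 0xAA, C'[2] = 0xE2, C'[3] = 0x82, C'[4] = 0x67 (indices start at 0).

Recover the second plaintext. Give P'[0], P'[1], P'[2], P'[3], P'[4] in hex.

P'[0] = 0xD4, P'[1] = 0x31, P'[2] = 0x78, P'[3] = 0x17, P'[4] = 0xF3

In CTR with a reused counter, both messages share the same keystream S_i, so C_i ⊕ C'_i = P_i ⊕ P'_i and thus P'_i = P_i ⊕ C_i ⊕ C'_i.
P'[0]: 0xF1 ⊕ 0x69 ⊕ 0x4C = 0xD4.
P'[1]: 0x9A ⊕ 0x01 ⊕ 0xAA = 0x31.
P'[2]: 0x1B ⊕ 0x81 ⊕ 0xE2 = 0x78.
P'[3]: 0x7F ⊕ 0xEA ⊕ 0x82 = 0x17.
P'[4]: 0x58 ⊕ 0xCC ⊕ 0x67 = 0xF3.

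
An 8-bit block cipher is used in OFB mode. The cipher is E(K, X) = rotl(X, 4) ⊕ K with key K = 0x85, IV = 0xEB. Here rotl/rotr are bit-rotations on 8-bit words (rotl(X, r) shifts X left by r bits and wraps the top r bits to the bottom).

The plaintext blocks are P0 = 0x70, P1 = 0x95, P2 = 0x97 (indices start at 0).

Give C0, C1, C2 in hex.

OFB encryption: S_i = E(K, S_{i−1}) with S_{−1} = IV; C_i = P_i ⊕ S_i.
C0: S = E(K, 0xEB) = 0x3B; 0x70 ⊕ 0x3B = 0x4B.
C1: S = E(K, 0x3B) = 0x36; 0x95 ⊕ 0x36 = 0xA3.
C2: S = E(K, 0x36) = 0xE6; 0x97 ⊕ 0xE6 = 0x71.

C0 = 0x4B, C1 = 0xA3, C2 = 0x71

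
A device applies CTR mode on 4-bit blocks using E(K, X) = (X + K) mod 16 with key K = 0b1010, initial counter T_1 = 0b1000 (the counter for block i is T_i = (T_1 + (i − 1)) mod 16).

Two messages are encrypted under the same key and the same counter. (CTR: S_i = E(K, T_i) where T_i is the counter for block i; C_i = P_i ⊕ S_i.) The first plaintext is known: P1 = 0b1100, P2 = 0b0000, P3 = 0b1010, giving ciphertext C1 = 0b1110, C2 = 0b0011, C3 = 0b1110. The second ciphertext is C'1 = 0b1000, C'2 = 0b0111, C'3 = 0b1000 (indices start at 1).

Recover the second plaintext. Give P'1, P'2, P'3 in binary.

P'1 = 0b1010, P'2 = 0b0100, P'3 = 0b1100

In CTR with a reused counter, both messages share the same keystream S_i, so C_i ⊕ C'_i = P_i ⊕ P'_i and thus P'_i = P_i ⊕ C_i ⊕ C'_i.
P'1: 0b1100 ⊕ 0b1110 ⊕ 0b1000 = 0b1010.
P'2: 0b0000 ⊕ 0b0011 ⊕ 0b0111 = 0b0100.
P'3: 0b1010 ⊕ 0b1110 ⊕ 0b1000 = 0b1100.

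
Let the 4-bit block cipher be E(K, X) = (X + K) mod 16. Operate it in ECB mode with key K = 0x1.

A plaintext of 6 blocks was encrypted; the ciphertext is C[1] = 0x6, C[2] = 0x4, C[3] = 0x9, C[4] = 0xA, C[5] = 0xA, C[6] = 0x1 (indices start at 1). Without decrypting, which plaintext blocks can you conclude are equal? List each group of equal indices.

ECB encrypts each block independently with the same key, so equal ciphertext blocks imply equal plaintext blocks.
C[4] = C[5] = 0xA, so P[4] = P[5].

P[4] = P[5]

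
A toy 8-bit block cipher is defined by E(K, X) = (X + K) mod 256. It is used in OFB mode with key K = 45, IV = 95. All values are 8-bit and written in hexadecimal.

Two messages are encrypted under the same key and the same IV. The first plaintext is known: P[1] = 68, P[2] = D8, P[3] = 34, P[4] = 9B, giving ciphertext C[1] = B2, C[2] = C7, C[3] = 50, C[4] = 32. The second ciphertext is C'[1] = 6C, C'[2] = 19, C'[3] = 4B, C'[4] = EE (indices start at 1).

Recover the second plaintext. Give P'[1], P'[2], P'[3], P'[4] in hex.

In OFB with a reused IV, both messages share the same keystream S_i, so C_i ⊕ C'_i = P_i ⊕ P'_i and thus P'_i = P_i ⊕ C_i ⊕ C'_i.
P'[1]: 68 ⊕ B2 ⊕ 6C = B6.
P'[2]: D8 ⊕ C7 ⊕ 19 = 06.
P'[3]: 34 ⊕ 50 ⊕ 4B = 2F.
P'[4]: 9B ⊕ 32 ⊕ EE = 47.

P'[1] = B6, P'[2] = 06, P'[3] = 2F, P'[4] = 47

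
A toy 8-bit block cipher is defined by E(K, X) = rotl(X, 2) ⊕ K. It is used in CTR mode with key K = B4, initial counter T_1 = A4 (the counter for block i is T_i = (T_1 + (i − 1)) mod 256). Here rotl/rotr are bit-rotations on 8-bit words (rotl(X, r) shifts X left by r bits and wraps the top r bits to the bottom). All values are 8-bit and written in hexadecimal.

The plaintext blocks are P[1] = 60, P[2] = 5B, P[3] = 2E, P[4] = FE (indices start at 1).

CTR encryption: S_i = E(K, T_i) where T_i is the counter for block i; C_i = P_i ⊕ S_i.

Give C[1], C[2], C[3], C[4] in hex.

C[1] = 46, C[2] = 79, C[3] = 00, C[4] = D4

C[1]: T = A4, S = E(K, T) = 26; 60 ⊕ 26 = 46.
C[2]: T = A5, S = E(K, T) = 22; 5B ⊕ 22 = 79.
C[3]: T = A6, S = E(K, T) = 2E; 2E ⊕ 2E = 00.
C[4]: T = A7, S = E(K, T) = 2A; FE ⊕ 2A = D4.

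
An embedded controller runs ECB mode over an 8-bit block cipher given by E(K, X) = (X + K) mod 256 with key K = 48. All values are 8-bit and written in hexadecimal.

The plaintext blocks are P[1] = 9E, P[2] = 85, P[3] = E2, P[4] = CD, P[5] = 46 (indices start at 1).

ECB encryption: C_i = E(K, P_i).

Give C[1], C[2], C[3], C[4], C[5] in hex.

C[1]: E(K, 9E) = E6.
C[2]: E(K, 85) = CD.
C[3]: E(K, E2) = 2A.
C[4]: E(K, CD) = 15.
C[5]: E(K, 46) = 8E.

C[1] = E6, C[2] = CD, C[3] = 2A, C[4] = 15, C[5] = 8E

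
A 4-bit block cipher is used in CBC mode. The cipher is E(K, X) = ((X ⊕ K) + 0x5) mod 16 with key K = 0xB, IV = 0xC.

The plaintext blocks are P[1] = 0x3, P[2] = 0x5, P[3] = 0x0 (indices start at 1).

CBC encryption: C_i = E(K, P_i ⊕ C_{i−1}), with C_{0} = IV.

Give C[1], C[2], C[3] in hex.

C[1] = 0x9, C[2] = 0xC, C[3] = 0xC

C[1]: P[1] ⊕ 0xC = 0xF; E(K, 0xF) = 0x9.
C[2]: P[2] ⊕ 0x9 = 0xC; E(K, 0xC) = 0xC.
C[3]: P[3] ⊕ 0xC = 0xC; E(K, 0xC) = 0xC.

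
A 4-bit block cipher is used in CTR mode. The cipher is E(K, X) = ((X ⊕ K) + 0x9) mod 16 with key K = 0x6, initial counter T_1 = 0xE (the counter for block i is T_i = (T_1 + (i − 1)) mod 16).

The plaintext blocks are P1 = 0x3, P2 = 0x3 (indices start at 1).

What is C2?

CTR encryption: S_i = E(K, T_i) where T_i is the counter for block i; C_i = P_i ⊕ S_i.
C1: T = 0xE, S = E(K, T) = 0x1; 0x3 ⊕ 0x1 = 0x2.
C2: T = 0xF, S = E(K, T) = 0x2; 0x3 ⊕ 0x2 = 0x1.

C2 = 0x1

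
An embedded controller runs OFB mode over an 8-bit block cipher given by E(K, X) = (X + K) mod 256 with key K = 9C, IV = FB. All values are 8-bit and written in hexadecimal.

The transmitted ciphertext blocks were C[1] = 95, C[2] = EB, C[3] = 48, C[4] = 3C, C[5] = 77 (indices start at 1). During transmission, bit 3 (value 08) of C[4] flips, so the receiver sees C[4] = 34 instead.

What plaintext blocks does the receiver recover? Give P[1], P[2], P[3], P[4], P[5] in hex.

P[1] = 02, P[2] = D8, P[3] = 87, P[4] = 5F, P[5] = 70

OFB decryption: S_i = E(K, S_{i−1}) with S_{0} = IV; P_i = C_i ⊕ S_i.
Only C[4] changed, to 34. In OFB, a change in C_i flips the same bit in P_i only; the keystream is unaffected. Decrypting the received ciphertext:
P[1]: S = E(K, FB) = 97; 95 ⊕ 97 = 02.
P[2]: S = E(K, 97) = 33; EB ⊕ 33 = D8.
P[3]: S = E(K, 33) = CF; 48 ⊕ CF = 87.
P[4]: S = E(K, CF) = 6B; 34 ⊕ 6B = 5F.
P[5]: S = E(K, 6B) = 07; 77 ⊕ 07 = 70.
Blocks that differ from the original plaintext: P[4].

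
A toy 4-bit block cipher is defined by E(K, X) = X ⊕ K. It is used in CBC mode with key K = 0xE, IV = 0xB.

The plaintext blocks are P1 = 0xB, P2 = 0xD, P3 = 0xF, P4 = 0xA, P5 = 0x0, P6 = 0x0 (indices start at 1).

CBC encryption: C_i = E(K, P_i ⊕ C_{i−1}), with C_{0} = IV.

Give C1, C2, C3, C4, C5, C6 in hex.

C1: P1 ⊕ 0xB = 0x0; E(K, 0x0) = 0xE.
C2: P2 ⊕ 0xE = 0x3; E(K, 0x3) = 0xD.
C3: P3 ⊕ 0xD = 0x2; E(K, 0x2) = 0xC.
C4: P4 ⊕ 0xC = 0x6; E(K, 0x6) = 0x8.
C5: P5 ⊕ 0x8 = 0x8; E(K, 0x8) = 0x6.
C6: P6 ⊕ 0x6 = 0x6; E(K, 0x6) = 0x8.

C1 = 0xE, C2 = 0xD, C3 = 0xC, C4 = 0x8, C5 = 0x6, C6 = 0x8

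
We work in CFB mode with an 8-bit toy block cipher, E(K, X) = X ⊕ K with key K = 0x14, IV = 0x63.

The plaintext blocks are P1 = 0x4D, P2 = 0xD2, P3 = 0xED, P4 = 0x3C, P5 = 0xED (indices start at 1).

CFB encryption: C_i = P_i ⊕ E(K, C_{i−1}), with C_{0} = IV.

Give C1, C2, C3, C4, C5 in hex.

C1: E(K, 0x63) = 0x77; 0x4D ⊕ 0x77 = 0x3A.
C2: E(K, 0x3A) = 0x2E; 0xD2 ⊕ 0x2E = 0xFC.
C3: E(K, 0xFC) = 0xE8; 0xED ⊕ 0xE8 = 0x05.
C4: E(K, 0x05) = 0x11; 0x3C ⊕ 0x11 = 0x2D.
C5: E(K, 0x2D) = 0x39; 0xED ⊕ 0x39 = 0xD4.

C1 = 0x3A, C2 = 0xFC, C3 = 0x05, C4 = 0x2D, C5 = 0xD4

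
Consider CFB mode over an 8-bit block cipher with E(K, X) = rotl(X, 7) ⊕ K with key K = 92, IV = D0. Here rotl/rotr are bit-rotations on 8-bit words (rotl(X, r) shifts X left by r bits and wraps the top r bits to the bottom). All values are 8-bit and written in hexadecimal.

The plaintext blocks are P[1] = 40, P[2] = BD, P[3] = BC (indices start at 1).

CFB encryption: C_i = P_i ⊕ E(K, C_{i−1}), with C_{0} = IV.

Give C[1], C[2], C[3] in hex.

C[1] = BA, C[2] = 72, C[3] = 17

C[1]: E(K, D0) = FA; 40 ⊕ FA = BA.
C[2]: E(K, BA) = CF; BD ⊕ CF = 72.
C[3]: E(K, 72) = AB; BC ⊕ AB = 17.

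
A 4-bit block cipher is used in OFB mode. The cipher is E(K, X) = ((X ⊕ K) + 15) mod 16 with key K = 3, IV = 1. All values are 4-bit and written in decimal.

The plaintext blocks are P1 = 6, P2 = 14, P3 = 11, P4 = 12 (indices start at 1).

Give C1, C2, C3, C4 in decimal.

C1 = 7, C2 = 15, C3 = 10, C4 = 13

OFB encryption: S_i = E(K, S_{i−1}) with S_{0} = IV; C_i = P_i ⊕ S_i.
C1: S = E(K, 1) = 1; 6 ⊕ 1 = 7.
C2: S = E(K, 1) = 1; 14 ⊕ 1 = 15.
C3: S = E(K, 1) = 1; 11 ⊕ 1 = 10.
C4: S = E(K, 1) = 1; 12 ⊕ 1 = 13.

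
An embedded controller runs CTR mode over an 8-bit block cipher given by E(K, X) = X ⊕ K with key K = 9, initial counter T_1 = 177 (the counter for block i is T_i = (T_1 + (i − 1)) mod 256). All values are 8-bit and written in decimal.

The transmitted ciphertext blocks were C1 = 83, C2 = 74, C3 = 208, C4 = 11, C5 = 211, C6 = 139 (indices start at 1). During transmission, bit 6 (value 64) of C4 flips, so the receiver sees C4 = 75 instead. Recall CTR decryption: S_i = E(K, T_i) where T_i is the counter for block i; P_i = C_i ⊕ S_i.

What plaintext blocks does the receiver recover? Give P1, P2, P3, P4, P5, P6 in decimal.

P1 = 235, P2 = 241, P3 = 106, P4 = 246, P5 = 111, P6 = 52

Only C4 changed, to 75. In CTR, a change in C_i flips the same bit in P_i only; the keystream is unaffected. Decrypting the received ciphertext:
P1: T = 177, S = E(K, T) = 184; 83 ⊕ 184 = 235.
P2: T = 178, S = E(K, T) = 187; 74 ⊕ 187 = 241.
P3: T = 179, S = E(K, T) = 186; 208 ⊕ 186 = 106.
P4: T = 180, S = E(K, T) = 189; 75 ⊕ 189 = 246.
P5: T = 181, S = E(K, T) = 188; 211 ⊕ 188 = 111.
P6: T = 182, S = E(K, T) = 191; 139 ⊕ 191 = 52.
Blocks that differ from the original plaintext: P4.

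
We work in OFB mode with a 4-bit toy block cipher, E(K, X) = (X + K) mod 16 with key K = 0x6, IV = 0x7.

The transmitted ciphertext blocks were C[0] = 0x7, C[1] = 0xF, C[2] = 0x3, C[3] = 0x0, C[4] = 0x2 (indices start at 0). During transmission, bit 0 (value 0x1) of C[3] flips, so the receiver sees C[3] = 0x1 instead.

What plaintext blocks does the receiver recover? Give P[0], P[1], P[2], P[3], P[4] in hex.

OFB decryption: S_i = E(K, S_{i−1}) with S_{−1} = IV; P_i = C_i ⊕ S_i.
Only C[3] changed, to 0x1. In OFB, a change in C_i flips the same bit in P_i only; the keystream is unaffected. Decrypting the received ciphertext:
P[0]: S = E(K, 0x7) = 0xD; 0x7 ⊕ 0xD = 0xA.
P[1]: S = E(K, 0xD) = 0x3; 0xF ⊕ 0x3 = 0xC.
P[2]: S = E(K, 0x3) = 0x9; 0x3 ⊕ 0x9 = 0xA.
P[3]: S = E(K, 0x9) = 0xF; 0x1 ⊕ 0xF = 0xE.
P[4]: S = E(K, 0xF) = 0x5; 0x2 ⊕ 0x5 = 0x7.
Blocks that differ from the original plaintext: P[3].

P[0] = 0xA, P[1] = 0xC, P[2] = 0xA, P[3] = 0xE, P[4] = 0x7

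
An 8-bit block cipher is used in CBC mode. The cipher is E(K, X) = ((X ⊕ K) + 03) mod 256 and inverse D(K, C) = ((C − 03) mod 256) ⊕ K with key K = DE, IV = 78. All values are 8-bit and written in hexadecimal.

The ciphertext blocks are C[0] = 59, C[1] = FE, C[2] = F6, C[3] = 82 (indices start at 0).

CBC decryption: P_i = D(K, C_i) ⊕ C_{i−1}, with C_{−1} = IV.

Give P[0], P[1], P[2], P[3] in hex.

P[0] = F0, P[1] = 7C, P[2] = D3, P[3] = 57

P[0]: D(K, 59) = 88; 88 ⊕ 78 = F0.
P[1]: D(K, FE) = 25; 25 ⊕ 59 = 7C.
P[2]: D(K, F6) = 2D; 2D ⊕ FE = D3.
P[3]: D(K, 82) = A1; A1 ⊕ F6 = 57.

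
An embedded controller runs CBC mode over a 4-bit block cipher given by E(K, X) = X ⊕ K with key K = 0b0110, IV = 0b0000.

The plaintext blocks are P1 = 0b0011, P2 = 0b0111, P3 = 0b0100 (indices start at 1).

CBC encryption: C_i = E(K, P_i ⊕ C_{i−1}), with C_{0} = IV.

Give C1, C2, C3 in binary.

C1: P1 ⊕ 0b0000 = 0b0011; E(K, 0b0011) = 0b0101.
C2: P2 ⊕ 0b0101 = 0b0010; E(K, 0b0010) = 0b0100.
C3: P3 ⊕ 0b0100 = 0b0000; E(K, 0b0000) = 0b0110.

C1 = 0b0101, C2 = 0b0100, C3 = 0b0110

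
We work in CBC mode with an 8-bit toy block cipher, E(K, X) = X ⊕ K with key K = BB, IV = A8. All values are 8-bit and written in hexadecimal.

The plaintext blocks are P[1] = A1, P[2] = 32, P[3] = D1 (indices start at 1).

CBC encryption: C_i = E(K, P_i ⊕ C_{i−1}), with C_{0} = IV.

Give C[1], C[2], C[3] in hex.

C[1]: P[1] ⊕ A8 = 09; E(K, 09) = B2.
C[2]: P[2] ⊕ B2 = 80; E(K, 80) = 3B.
C[3]: P[3] ⊕ 3B = EA; E(K, EA) = 51.

C[1] = B2, C[2] = 3B, C[3] = 51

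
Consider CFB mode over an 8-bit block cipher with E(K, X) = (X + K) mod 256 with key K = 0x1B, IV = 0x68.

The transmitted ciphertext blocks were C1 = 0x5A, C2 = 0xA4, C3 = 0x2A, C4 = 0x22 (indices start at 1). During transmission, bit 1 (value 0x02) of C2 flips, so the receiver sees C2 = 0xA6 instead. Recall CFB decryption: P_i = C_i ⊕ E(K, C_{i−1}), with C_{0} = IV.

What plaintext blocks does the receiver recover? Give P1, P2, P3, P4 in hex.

P1 = 0xD9, P2 = 0xD3, P3 = 0xEB, P4 = 0x67

Only C2 changed, to 0xA6. In CFB, a change in C_i flips the same bit in P_i and garbles P_{i+1}. Decrypting the received ciphertext:
P1: E(K, 0x68) = 0x83; 0x5A ⊕ 0x83 = 0xD9.
P2: E(K, 0x5A) = 0x75; 0xA6 ⊕ 0x75 = 0xD3.
P3: E(K, 0xA6) = 0xC1; 0x2A ⊕ 0xC1 = 0xEB.
P4: E(K, 0x2A) = 0x45; 0x22 ⊕ 0x45 = 0x67.
Blocks that differ from the original plaintext: P2, P3.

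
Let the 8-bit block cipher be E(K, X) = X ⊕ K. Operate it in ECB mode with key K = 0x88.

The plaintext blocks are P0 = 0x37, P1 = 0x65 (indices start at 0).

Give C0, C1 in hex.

C0 = 0xBF, C1 = 0xED

ECB encryption: C_i = E(K, P_i).
C0: E(K, 0x37) = 0xBF.
C1: E(K, 0x65) = 0xED.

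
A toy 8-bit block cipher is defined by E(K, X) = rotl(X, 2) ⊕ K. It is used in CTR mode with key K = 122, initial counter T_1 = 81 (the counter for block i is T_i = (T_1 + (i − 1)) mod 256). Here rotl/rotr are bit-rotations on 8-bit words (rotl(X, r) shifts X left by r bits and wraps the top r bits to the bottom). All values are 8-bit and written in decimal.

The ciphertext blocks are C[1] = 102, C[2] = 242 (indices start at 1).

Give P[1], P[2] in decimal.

CTR decryption: S_i = E(K, T_i) where T_i is the counter for block i; P_i = C_i ⊕ S_i.
P[1]: T = 81, S = E(K, T) = 63; 102 ⊕ 63 = 89.
P[2]: T = 82, S = E(K, T) = 51; 242 ⊕ 51 = 193.

P[1] = 89, P[2] = 193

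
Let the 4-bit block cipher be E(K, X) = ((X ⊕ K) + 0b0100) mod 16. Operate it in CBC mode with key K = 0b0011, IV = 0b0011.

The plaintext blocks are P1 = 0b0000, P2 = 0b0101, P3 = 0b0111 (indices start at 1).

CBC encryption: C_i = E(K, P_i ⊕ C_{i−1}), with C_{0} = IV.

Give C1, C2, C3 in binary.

C1: P1 ⊕ 0b0011 = 0b0011; E(K, 0b0011) = 0b0100.
C2: P2 ⊕ 0b0100 = 0b0001; E(K, 0b0001) = 0b0110.
C3: P3 ⊕ 0b0110 = 0b0001; E(K, 0b0001) = 0b0110.

C1 = 0b0100, C2 = 0b0110, C3 = 0b0110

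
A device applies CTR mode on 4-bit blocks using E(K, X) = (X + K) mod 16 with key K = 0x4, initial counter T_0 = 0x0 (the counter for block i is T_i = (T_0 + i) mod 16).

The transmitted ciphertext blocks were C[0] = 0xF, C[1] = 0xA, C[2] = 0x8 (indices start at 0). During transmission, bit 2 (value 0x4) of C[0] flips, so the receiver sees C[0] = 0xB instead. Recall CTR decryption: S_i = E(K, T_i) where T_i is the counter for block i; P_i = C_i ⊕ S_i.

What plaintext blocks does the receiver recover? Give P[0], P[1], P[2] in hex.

Only C[0] changed, to 0xB. In CTR, a change in C_i flips the same bit in P_i only; the keystream is unaffected. Decrypting the received ciphertext:
P[0]: T = 0x0, S = E(K, T) = 0x4; 0xB ⊕ 0x4 = 0xF.
P[1]: T = 0x1, S = E(K, T) = 0x5; 0xA ⊕ 0x5 = 0xF.
P[2]: T = 0x2, S = E(K, T) = 0x6; 0x8 ⊕ 0x6 = 0xE.
Blocks that differ from the original plaintext: P[0].

P[0] = 0xF, P[1] = 0xF, P[2] = 0xE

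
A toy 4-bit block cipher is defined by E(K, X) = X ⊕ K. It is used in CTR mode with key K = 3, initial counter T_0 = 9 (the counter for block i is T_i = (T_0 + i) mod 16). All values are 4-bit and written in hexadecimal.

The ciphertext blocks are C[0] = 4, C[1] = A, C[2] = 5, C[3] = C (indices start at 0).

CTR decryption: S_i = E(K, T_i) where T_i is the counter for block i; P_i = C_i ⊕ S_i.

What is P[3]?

P[3] = 3

P[3]: T = C, S = E(K, T) = F; C ⊕ F = 3.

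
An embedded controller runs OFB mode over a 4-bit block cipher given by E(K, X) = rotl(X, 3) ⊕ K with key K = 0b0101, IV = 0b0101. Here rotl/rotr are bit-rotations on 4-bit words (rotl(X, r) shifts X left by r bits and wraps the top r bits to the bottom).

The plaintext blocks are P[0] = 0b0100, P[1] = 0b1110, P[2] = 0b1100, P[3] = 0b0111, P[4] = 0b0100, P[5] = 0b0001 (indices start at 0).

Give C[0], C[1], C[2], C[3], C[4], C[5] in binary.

OFB encryption: S_i = E(K, S_{i−1}) with S_{−1} = IV; C_i = P_i ⊕ S_i.
C[0]: S = E(K, 0b0101) = 0b1111; 0b0100 ⊕ 0b1111 = 0b1011.
C[1]: S = E(K, 0b1111) = 0b1010; 0b1110 ⊕ 0b1010 = 0b0100.
C[2]: S = E(K, 0b1010) = 0b0000; 0b1100 ⊕ 0b0000 = 0b1100.
C[3]: S = E(K, 0b0000) = 0b0101; 0b0111 ⊕ 0b0101 = 0b0010.
C[4]: S = E(K, 0b0101) = 0b1111; 0b0100 ⊕ 0b1111 = 0b1011.
C[5]: S = E(K, 0b1111) = 0b1010; 0b0001 ⊕ 0b1010 = 0b1011.

C[0] = 0b1011, C[1] = 0b0100, C[2] = 0b1100, C[3] = 0b0010, C[4] = 0b1011, C[5] = 0b1011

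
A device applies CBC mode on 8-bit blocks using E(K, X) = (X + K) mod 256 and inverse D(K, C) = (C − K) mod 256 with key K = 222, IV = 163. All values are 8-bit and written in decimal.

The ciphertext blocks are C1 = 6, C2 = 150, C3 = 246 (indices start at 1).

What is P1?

CBC decryption: P_i = D(K, C_i) ⊕ C_{i−1}, with C_{0} = IV.
P1: D(K, 6) = 40; 40 ⊕ 163 = 139.

P1 = 139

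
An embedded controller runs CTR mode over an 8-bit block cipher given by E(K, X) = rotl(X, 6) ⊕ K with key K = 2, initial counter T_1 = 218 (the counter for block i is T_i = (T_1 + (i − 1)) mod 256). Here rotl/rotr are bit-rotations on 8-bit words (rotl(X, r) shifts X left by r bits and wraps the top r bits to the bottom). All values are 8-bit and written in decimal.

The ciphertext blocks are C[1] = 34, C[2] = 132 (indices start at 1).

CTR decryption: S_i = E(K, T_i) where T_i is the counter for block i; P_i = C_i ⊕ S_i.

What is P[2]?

P[2]: T = 219, S = E(K, T) = 244; 132 ⊕ 244 = 112.

P[2] = 112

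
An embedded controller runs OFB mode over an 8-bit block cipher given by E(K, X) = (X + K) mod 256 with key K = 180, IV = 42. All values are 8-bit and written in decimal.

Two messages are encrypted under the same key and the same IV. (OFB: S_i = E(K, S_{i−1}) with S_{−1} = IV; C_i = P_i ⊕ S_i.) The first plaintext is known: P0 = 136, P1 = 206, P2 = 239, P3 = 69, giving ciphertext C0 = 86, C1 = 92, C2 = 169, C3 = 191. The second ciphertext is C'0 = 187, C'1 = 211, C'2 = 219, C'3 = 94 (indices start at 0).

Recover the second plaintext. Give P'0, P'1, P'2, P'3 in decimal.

In OFB with a reused IV, both messages share the same keystream S_i, so C_i ⊕ C'_i = P_i ⊕ P'_i and thus P'_i = P_i ⊕ C_i ⊕ C'_i.
P'0: 136 ⊕ 86 ⊕ 187 = 101.
P'1: 206 ⊕ 92 ⊕ 211 = 65.
P'2: 239 ⊕ 169 ⊕ 219 = 157.
P'3: 69 ⊕ 191 ⊕ 94 = 164.

P'0 = 101, P'1 = 65, P'2 = 157, P'3 = 164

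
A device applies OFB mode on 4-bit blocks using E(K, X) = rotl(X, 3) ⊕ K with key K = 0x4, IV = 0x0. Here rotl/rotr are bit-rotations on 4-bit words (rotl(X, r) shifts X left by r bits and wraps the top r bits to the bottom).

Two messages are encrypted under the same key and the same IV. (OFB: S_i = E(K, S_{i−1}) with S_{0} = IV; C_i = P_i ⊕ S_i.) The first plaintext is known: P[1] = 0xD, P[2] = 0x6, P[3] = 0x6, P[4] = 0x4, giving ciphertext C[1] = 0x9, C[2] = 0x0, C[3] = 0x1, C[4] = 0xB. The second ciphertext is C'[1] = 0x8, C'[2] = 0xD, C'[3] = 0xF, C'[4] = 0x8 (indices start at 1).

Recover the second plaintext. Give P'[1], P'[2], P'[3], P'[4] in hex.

P'[1] = 0xC, P'[2] = 0xB, P'[3] = 0x8, P'[4] = 0x7

In OFB with a reused IV, both messages share the same keystream S_i, so C_i ⊕ C'_i = P_i ⊕ P'_i and thus P'_i = P_i ⊕ C_i ⊕ C'_i.
P'[1]: 0xD ⊕ 0x9 ⊕ 0x8 = 0xC.
P'[2]: 0x6 ⊕ 0x0 ⊕ 0xD = 0xB.
P'[3]: 0x6 ⊕ 0x1 ⊕ 0xF = 0x8.
P'[4]: 0x4 ⊕ 0xB ⊕ 0x8 = 0x7.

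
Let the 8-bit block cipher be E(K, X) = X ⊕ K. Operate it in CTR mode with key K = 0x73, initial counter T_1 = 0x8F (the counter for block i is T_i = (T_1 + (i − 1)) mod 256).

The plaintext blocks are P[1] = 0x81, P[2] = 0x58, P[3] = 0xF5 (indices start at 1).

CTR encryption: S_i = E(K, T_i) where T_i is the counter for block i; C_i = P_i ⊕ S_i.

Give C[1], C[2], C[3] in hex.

C[1]: T = 0x8F, S = E(K, T) = 0xFC; 0x81 ⊕ 0xFC = 0x7D.
C[2]: T = 0x90, S = E(K, T) = 0xE3; 0x58 ⊕ 0xE3 = 0xBB.
C[3]: T = 0x91, S = E(K, T) = 0xE2; 0xF5 ⊕ 0xE2 = 0x17.

C[1] = 0x7D, C[2] = 0xBB, C[3] = 0x17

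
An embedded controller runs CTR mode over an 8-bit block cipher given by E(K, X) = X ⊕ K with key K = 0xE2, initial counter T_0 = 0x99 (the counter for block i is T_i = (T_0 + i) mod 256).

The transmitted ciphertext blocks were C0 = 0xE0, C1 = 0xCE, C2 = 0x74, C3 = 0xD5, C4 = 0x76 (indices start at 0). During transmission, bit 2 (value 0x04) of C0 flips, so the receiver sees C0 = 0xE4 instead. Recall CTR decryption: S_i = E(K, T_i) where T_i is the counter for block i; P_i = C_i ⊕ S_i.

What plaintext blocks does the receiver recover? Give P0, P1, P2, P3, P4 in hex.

P0 = 0x9F, P1 = 0xB6, P2 = 0x0D, P3 = 0xAB, P4 = 0x09

Only C0 changed, to 0xE4. In CTR, a change in C_i flips the same bit in P_i only; the keystream is unaffected. Decrypting the received ciphertext:
P0: T = 0x99, S = E(K, T) = 0x7B; 0xE4 ⊕ 0x7B = 0x9F.
P1: T = 0x9A, S = E(K, T) = 0x78; 0xCE ⊕ 0x78 = 0xB6.
P2: T = 0x9B, S = E(K, T) = 0x79; 0x74 ⊕ 0x79 = 0x0D.
P3: T = 0x9C, S = E(K, T) = 0x7E; 0xD5 ⊕ 0x7E = 0xAB.
P4: T = 0x9D, S = E(K, T) = 0x7F; 0x76 ⊕ 0x7F = 0x09.
Blocks that differ from the original plaintext: P0.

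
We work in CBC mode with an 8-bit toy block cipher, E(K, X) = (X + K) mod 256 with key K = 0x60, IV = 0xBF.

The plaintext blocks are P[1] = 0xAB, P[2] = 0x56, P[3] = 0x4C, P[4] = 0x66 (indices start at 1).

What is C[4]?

CBC encryption: C_i = E(K, P_i ⊕ C_{i−1}), with C_{0} = IV.
C[1]: P[1] ⊕ 0xBF = 0x14; E(K, 0x14) = 0x74.
C[2]: P[2] ⊕ 0x74 = 0x22; E(K, 0x22) = 0x82.
C[3]: P[3] ⊕ 0x82 = 0xCE; E(K, 0xCE) = 0x2E.
C[4]: P[4] ⊕ 0x2E = 0x48; E(K, 0x48) = 0xA8.

C[4] = 0xA8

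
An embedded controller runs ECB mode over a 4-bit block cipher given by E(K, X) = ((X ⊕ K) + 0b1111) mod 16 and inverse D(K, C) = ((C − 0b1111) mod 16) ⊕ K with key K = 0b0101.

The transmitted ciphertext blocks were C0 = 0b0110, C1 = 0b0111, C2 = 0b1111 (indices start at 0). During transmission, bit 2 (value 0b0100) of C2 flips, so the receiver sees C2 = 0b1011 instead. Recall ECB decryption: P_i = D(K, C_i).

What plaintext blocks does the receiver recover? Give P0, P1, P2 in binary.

P0 = 0b0010, P1 = 0b1101, P2 = 0b1001

Only C2 changed, to 0b1011. In ECB, a change in C_i affects only P_i. Decrypting the received ciphertext:
P0: D(K, 0b0110) = 0b0010.
P1: D(K, 0b0111) = 0b1101.
P2: D(K, 0b1011) = 0b1001.
Blocks that differ from the original plaintext: P2.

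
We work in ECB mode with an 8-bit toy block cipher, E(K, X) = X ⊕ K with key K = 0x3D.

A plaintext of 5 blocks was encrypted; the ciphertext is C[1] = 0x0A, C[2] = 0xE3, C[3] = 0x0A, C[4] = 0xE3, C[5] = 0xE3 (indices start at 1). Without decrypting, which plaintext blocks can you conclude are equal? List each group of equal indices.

P[1] = P[3]; P[2] = P[4] = P[5]

ECB encrypts each block independently with the same key, so equal ciphertext blocks imply equal plaintext blocks.
C[1] = C[3] = 0x0A, so P[1] = P[3].
C[2] = C[4] = C[5] = 0xE3, so P[2] = P[4] = P[5].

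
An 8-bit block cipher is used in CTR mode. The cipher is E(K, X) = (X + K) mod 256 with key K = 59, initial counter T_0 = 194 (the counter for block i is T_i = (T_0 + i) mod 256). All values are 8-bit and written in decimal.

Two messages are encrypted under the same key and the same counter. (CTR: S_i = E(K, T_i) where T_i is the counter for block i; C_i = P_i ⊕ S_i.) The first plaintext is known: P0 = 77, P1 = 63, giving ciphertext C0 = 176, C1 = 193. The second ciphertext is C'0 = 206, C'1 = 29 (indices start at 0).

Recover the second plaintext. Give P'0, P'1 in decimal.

In CTR with a reused counter, both messages share the same keystream S_i, so C_i ⊕ C'_i = P_i ⊕ P'_i and thus P'_i = P_i ⊕ C_i ⊕ C'_i.
P'0: 77 ⊕ 176 ⊕ 206 = 51.
P'1: 63 ⊕ 193 ⊕ 29 = 227.

P'0 = 51, P'1 = 227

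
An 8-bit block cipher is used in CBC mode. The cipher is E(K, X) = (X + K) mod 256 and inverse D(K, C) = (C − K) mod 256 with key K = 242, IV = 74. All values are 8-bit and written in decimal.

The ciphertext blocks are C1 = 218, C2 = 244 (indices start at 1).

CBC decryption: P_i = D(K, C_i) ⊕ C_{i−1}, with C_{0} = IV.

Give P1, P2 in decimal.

P1: D(K, 218) = 232; 232 ⊕ 74 = 162.
P2: D(K, 244) = 2; 2 ⊕ 218 = 216.

P1 = 162, P2 = 216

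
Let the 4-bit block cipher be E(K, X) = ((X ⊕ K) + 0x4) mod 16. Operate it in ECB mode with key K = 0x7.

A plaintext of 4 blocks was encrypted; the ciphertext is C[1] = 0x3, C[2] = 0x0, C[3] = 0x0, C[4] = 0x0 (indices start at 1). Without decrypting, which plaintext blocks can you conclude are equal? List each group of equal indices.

P[2] = P[3] = P[4]

ECB encrypts each block independently with the same key, so equal ciphertext blocks imply equal plaintext blocks.
C[2] = C[3] = C[4] = 0x0, so P[2] = P[3] = P[4].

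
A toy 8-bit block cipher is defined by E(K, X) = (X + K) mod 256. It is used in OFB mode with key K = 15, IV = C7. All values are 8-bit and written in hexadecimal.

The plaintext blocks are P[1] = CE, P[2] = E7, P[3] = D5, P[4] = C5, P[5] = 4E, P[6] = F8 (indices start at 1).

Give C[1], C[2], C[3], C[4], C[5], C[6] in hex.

OFB encryption: S_i = E(K, S_{i−1}) with S_{0} = IV; C_i = P_i ⊕ S_i.
C[1]: S = E(K, C7) = DC; CE ⊕ DC = 12.
C[2]: S = E(K, DC) = F1; E7 ⊕ F1 = 16.
C[3]: S = E(K, F1) = 06; D5 ⊕ 06 = D3.
C[4]: S = E(K, 06) = 1B; C5 ⊕ 1B = DE.
C[5]: S = E(K, 1B) = 30; 4E ⊕ 30 = 7E.
C[6]: S = E(K, 30) = 45; F8 ⊕ 45 = BD.

C[1] = 12, C[2] = 16, C[3] = D3, C[4] = DE, C[5] = 7E, C[6] = BD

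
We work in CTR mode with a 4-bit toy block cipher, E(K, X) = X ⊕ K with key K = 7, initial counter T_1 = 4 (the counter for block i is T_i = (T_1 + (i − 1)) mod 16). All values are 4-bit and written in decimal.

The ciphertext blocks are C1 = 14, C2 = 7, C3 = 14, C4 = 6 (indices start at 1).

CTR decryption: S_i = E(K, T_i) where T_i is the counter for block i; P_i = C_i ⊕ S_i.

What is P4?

P4 = 6

P4: T = 7, S = E(K, T) = 0; 6 ⊕ 0 = 6.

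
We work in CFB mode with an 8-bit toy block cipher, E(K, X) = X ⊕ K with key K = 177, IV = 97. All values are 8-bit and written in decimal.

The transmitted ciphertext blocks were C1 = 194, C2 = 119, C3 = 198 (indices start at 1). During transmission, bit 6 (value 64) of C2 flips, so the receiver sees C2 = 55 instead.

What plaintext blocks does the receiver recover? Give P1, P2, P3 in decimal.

P1 = 18, P2 = 68, P3 = 64

CFB decryption: P_i = C_i ⊕ E(K, C_{i−1}), with C_{0} = IV.
Only C2 changed, to 55. In CFB, a change in C_i flips the same bit in P_i and garbles P_{i+1}. Decrypting the received ciphertext:
P1: E(K, 97) = 208; 194 ⊕ 208 = 18.
P2: E(K, 194) = 115; 55 ⊕ 115 = 68.
P3: E(K, 55) = 134; 198 ⊕ 134 = 64.
Blocks that differ from the original plaintext: P2, P3.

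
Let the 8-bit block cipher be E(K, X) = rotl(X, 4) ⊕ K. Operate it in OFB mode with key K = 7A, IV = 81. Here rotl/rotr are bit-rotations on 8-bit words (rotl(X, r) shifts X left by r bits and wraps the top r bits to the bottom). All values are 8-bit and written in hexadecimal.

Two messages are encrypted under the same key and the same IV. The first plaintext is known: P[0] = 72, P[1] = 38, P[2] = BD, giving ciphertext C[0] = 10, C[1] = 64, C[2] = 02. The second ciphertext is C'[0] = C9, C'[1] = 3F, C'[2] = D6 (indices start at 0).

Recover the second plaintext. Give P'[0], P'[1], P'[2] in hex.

In OFB with a reused IV, both messages share the same keystream S_i, so C_i ⊕ C'_i = P_i ⊕ P'_i and thus P'_i = P_i ⊕ C_i ⊕ C'_i.
P'[0]: 72 ⊕ 10 ⊕ C9 = AB.
P'[1]: 38 ⊕ 64 ⊕ 3F = 63.
P'[2]: BD ⊕ 02 ⊕ D6 = 69.

P'[0] = AB, P'[1] = 63, P'[2] = 69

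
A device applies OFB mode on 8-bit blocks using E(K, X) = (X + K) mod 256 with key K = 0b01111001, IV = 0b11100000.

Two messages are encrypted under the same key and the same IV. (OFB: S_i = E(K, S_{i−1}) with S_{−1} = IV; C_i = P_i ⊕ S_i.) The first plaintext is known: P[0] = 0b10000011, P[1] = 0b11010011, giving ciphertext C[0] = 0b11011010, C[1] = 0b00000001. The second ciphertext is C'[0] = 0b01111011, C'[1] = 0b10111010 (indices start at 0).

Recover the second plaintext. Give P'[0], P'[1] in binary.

In OFB with a reused IV, both messages share the same keystream S_i, so C_i ⊕ C'_i = P_i ⊕ P'_i and thus P'_i = P_i ⊕ C_i ⊕ C'_i.
P'[0]: 0b10000011 ⊕ 0b11011010 ⊕ 0b01111011 = 0b00100010.
P'[1]: 0b11010011 ⊕ 0b00000001 ⊕ 0b10111010 = 0b01101000.

P'[0] = 0b00100010, P'[1] = 0b01101000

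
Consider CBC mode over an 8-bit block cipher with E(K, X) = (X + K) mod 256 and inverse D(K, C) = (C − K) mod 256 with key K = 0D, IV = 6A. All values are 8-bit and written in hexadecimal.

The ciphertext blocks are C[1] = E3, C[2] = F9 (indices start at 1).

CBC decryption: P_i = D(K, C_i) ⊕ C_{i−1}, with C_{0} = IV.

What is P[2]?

P[2]: D(K, F9) = EC; EC ⊕ E3 = 0F.

P[2] = 0F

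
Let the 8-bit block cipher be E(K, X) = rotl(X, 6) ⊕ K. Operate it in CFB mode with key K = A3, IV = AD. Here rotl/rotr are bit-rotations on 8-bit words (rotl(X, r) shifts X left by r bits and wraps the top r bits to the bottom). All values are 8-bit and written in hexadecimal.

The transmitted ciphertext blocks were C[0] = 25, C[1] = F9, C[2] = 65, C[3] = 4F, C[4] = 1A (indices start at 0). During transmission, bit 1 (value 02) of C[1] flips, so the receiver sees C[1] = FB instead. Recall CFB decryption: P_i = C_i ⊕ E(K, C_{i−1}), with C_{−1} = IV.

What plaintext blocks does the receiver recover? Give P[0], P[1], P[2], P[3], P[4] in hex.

P[0] = ED, P[1] = 11, P[2] = 38, P[3] = B5, P[4] = 6A

Only C[1] changed, to FB. In CFB, a change in C_i flips the same bit in P_i and garbles P_{i+1}. Decrypting the received ciphertext:
P[0]: E(K, AD) = C8; 25 ⊕ C8 = ED.
P[1]: E(K, 25) = EA; FB ⊕ EA = 11.
P[2]: E(K, FB) = 5D; 65 ⊕ 5D = 38.
P[3]: E(K, 65) = FA; 4F ⊕ FA = B5.
P[4]: E(K, 4F) = 70; 1A ⊕ 70 = 6A.
Blocks that differ from the original plaintext: P[1], P[2].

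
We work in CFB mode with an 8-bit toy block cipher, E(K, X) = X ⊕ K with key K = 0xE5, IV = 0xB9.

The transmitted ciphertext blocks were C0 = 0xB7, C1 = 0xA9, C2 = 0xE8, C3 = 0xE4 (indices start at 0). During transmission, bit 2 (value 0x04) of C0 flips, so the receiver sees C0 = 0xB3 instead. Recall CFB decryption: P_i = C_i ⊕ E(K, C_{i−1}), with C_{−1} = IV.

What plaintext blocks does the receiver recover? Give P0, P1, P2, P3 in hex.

P0 = 0xEF, P1 = 0xFF, P2 = 0xA4, P3 = 0xE9

Only C0 changed, to 0xB3. In CFB, a change in C_i flips the same bit in P_i and garbles P_{i+1}. Decrypting the received ciphertext:
P0: E(K, 0xB9) = 0x5C; 0xB3 ⊕ 0x5C = 0xEF.
P1: E(K, 0xB3) = 0x56; 0xA9 ⊕ 0x56 = 0xFF.
P2: E(K, 0xA9) = 0x4C; 0xE8 ⊕ 0x4C = 0xA4.
P3: E(K, 0xE8) = 0x0D; 0xE4 ⊕ 0x0D = 0xE9.
Blocks that differ from the original plaintext: P0, P1.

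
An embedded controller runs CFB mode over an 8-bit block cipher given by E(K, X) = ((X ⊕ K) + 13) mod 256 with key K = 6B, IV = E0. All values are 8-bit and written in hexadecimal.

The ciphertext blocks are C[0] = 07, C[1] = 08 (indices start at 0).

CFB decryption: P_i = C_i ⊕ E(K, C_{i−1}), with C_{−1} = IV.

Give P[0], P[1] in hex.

P[0]: E(K, E0) = 9E; 07 ⊕ 9E = 99.
P[1]: E(K, 07) = 7F; 08 ⊕ 7F = 77.

P[0] = 99, P[1] = 77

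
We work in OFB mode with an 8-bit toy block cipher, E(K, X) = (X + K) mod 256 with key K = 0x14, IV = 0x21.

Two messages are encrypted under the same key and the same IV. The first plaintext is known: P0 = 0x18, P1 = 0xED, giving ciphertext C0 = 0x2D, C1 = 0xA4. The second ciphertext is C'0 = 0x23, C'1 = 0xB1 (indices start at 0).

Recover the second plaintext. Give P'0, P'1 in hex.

P'0 = 0x16, P'1 = 0xF8

In OFB with a reused IV, both messages share the same keystream S_i, so C_i ⊕ C'_i = P_i ⊕ P'_i and thus P'_i = P_i ⊕ C_i ⊕ C'_i.
P'0: 0x18 ⊕ 0x2D ⊕ 0x23 = 0x16.
P'1: 0xED ⊕ 0xA4 ⊕ 0xB1 = 0xF8.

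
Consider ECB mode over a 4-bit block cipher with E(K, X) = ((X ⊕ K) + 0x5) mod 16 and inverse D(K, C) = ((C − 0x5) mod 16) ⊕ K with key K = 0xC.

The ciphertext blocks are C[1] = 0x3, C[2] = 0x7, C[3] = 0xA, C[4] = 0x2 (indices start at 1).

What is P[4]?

ECB decryption: P_i = D(K, C_i).
P[4]: D(K, 0x2) = 0x1.

P[4] = 0x1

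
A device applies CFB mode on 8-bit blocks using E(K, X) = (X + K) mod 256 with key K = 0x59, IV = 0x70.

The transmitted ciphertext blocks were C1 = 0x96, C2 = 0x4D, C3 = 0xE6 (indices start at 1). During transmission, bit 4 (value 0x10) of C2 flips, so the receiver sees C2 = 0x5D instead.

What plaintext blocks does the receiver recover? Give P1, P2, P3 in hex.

P1 = 0x5F, P2 = 0xB2, P3 = 0x50

CFB decryption: P_i = C_i ⊕ E(K, C_{i−1}), with C_{0} = IV.
Only C2 changed, to 0x5D. In CFB, a change in C_i flips the same bit in P_i and garbles P_{i+1}. Decrypting the received ciphertext:
P1: E(K, 0x70) = 0xC9; 0x96 ⊕ 0xC9 = 0x5F.
P2: E(K, 0x96) = 0xEF; 0x5D ⊕ 0xEF = 0xB2.
P3: E(K, 0x5D) = 0xB6; 0xE6 ⊕ 0xB6 = 0x50.
Blocks that differ from the original plaintext: P2, P3.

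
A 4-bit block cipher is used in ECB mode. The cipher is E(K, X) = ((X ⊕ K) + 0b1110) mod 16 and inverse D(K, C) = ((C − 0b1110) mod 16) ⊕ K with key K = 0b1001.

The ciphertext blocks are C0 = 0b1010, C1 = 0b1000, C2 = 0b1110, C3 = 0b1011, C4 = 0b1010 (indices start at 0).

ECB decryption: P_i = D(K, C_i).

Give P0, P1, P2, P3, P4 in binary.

P0: D(K, 0b1010) = 0b0101.
P1: D(K, 0b1000) = 0b0011.
P2: D(K, 0b1110) = 0b1001.
P3: D(K, 0b1011) = 0b0100.
P4: D(K, 0b1010) = 0b0101.

P0 = 0b0101, P1 = 0b0011, P2 = 0b1001, P3 = 0b0100, P4 = 0b0101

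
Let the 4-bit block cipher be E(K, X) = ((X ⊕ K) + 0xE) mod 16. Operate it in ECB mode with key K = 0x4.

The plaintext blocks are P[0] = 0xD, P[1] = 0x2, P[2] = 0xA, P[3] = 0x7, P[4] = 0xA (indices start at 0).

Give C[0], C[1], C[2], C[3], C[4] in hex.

C[0] = 0x7, C[1] = 0x4, C[2] = 0xC, C[3] = 0x1, C[4] = 0xC

ECB encryption: C_i = E(K, P_i).
C[0]: E(K, 0xD) = 0x7.
C[1]: E(K, 0x2) = 0x4.
C[2]: E(K, 0xA) = 0xC.
C[3]: E(K, 0x7) = 0x1.
C[4]: E(K, 0xA) = 0xC.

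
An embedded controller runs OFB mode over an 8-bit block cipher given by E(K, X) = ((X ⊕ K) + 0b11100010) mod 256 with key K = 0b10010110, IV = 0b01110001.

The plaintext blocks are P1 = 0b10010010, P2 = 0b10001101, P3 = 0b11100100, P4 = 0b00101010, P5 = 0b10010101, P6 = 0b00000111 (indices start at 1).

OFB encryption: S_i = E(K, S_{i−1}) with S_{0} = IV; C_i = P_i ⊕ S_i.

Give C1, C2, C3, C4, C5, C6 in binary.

C1 = 0b01011011, C2 = 0b11001100, C3 = 0b01011101, C4 = 0b00111011, C5 = 0b11111100, C6 = 0b11100110

C1: S = E(K, 0b01110001) = 0b11001001; 0b10010010 ⊕ 0b11001001 = 0b01011011.
C2: S = E(K, 0b11001001) = 0b01000001; 0b10001101 ⊕ 0b01000001 = 0b11001100.
C3: S = E(K, 0b01000001) = 0b10111001; 0b11100100 ⊕ 0b10111001 = 0b01011101.
C4: S = E(K, 0b10111001) = 0b00010001; 0b00101010 ⊕ 0b00010001 = 0b00111011.
C5: S = E(K, 0b00010001) = 0b01101001; 0b10010101 ⊕ 0b01101001 = 0b11111100.
C6: S = E(K, 0b01101001) = 0b11100001; 0b00000111 ⊕ 0b11100001 = 0b11100110.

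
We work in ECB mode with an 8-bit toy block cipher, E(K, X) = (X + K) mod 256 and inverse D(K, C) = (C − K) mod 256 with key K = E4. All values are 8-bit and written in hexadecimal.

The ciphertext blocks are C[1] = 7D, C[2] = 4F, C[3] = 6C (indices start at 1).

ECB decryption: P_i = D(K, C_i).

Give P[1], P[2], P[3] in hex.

P[1] = 99, P[2] = 6B, P[3] = 88

P[1]: D(K, 7D) = 99.
P[2]: D(K, 4F) = 6B.
P[3]: D(K, 6C) = 88.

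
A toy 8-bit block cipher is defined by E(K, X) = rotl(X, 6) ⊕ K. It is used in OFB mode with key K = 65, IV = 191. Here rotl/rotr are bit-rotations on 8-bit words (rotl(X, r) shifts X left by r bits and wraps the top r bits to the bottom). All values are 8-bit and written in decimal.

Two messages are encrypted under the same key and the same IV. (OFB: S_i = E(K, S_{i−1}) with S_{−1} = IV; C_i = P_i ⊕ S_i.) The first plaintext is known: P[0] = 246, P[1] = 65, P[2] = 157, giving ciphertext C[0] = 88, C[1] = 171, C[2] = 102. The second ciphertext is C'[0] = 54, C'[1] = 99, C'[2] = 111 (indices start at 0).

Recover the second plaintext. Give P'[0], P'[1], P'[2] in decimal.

In OFB with a reused IV, both messages share the same keystream S_i, so C_i ⊕ C'_i = P_i ⊕ P'_i and thus P'_i = P_i ⊕ C_i ⊕ C'_i.
P'[0]: 246 ⊕ 88 ⊕ 54 = 152.
P'[1]: 65 ⊕ 171 ⊕ 99 = 137.
P'[2]: 157 ⊕ 102 ⊕ 111 = 148.

P'[0] = 152, P'[1] = 137, P'[2] = 148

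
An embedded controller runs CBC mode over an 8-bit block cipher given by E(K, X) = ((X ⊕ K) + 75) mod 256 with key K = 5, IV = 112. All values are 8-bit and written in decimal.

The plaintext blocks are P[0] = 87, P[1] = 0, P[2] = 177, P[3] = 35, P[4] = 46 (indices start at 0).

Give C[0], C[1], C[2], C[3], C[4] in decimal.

CBC encryption: C_i = E(K, P_i ⊕ C_{i−1}), with C_{−1} = IV.
C[0]: P[0] ⊕ 112 = 39; E(K, 39) = 109.
C[1]: P[1] ⊕ 109 = 109; E(K, 109) = 179.
C[2]: P[2] ⊕ 179 = 2; E(K, 2) = 82.
C[3]: P[3] ⊕ 82 = 113; E(K, 113) = 191.
C[4]: P[4] ⊕ 191 = 145; E(K, 145) = 223.

C[0] = 109, C[1] = 179, C[2] = 82, C[3] = 191, C[4] = 223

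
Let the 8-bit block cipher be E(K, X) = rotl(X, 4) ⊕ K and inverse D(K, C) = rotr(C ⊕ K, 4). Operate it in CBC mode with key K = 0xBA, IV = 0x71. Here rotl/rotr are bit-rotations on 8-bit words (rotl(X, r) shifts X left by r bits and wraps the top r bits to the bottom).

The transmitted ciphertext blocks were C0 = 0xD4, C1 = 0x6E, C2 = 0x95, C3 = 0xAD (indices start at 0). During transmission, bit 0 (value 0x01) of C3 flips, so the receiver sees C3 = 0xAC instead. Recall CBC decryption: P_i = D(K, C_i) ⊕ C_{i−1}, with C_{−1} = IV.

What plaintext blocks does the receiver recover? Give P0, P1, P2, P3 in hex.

P0 = 0x97, P1 = 0x99, P2 = 0x9C, P3 = 0xF4

Only C3 changed, to 0xAC. In CBC, a change in C_i garbles P_i and flips the same bit in P_{i+1}. Decrypting the received ciphertext:
P0: D(K, 0xD4) = 0xE6; 0xE6 ⊕ 0x71 = 0x97.
P1: D(K, 0x6E) = 0x4D; 0x4D ⊕ 0xD4 = 0x99.
P2: D(K, 0x95) = 0xF2; 0xF2 ⊕ 0x6E = 0x9C.
P3: D(K, 0xAC) = 0x61; 0x61 ⊕ 0x95 = 0xF4.
Blocks that differ from the original plaintext: P3.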